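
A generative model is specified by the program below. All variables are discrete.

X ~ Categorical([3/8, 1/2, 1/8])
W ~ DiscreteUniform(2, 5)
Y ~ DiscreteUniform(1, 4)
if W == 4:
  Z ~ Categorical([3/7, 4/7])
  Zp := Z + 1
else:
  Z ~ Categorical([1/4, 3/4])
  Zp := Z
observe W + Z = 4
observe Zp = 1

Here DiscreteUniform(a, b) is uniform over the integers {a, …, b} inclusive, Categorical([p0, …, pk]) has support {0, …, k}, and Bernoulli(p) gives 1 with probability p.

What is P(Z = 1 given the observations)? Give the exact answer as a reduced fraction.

P(Z = 1 | obs) = 7/11

Enumerate traces; 24 have nonzero weight after conditioning:
  (X=0, W=3, Y=1, Z=1) weight 9/512
  (X=0, W=3, Y=2, Z=1) weight 9/512
  (X=0, W=3, Y=3, Z=1) weight 9/512
  (X=0, W=3, Y=4, Z=1) weight 9/512
  (X=0, W=4, Y=1, Z=0) weight 9/896
  (X=0, W=4, Y=2, Z=0) weight 9/896
  (X=0, W=4, Y=3, Z=0) weight 9/896
  (X=0, W=4, Y=4, Z=0) weight 9/896
  … 16 more
Group by Z:
  weight(Z=0) = 3/28
  weight(Z=1) = 3/16
Total weight = 3/28 + 3/16 = 33/112
P(Z=0 | obs) = 3/28 / 33/112 = 4/11
P(Z=1 | obs) = 3/16 / 33/112 = 7/11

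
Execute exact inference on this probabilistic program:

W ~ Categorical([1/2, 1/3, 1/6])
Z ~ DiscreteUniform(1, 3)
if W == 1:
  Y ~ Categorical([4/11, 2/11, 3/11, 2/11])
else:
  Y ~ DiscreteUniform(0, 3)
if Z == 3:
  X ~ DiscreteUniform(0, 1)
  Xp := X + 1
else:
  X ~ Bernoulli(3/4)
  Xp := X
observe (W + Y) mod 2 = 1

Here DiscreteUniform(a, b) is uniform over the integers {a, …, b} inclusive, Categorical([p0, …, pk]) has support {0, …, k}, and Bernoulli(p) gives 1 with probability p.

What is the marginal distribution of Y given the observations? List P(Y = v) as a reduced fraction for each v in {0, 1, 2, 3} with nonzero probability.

P(Y=0) = 2/9, P(Y=1) = 11/36, P(Y=2) = 1/6, P(Y=3) = 11/36

Enumerate traces; 36 have nonzero weight after conditioning:
  (W=0, Z=1, Y=1, X=0) weight 1/96
  (W=0, Z=1, Y=1, X=1) weight 1/32
  (W=0, Z=1, Y=3, X=0) weight 1/96
  (W=0, Z=1, Y=3, X=1) weight 1/32
  (W=0, Z=2, Y=1, X=0) weight 1/96
  (W=0, Z=2, Y=1, X=1) weight 1/32
  (W=0, Z=2, Y=3, X=0) weight 1/96
  (W=0, Z=2, Y=3, X=1) weight 1/32
  (W=1, Z=1, Y=0, X=0) weight 1/99
  (W=1, Z=1, Y=2, X=0) weight 1/132
  … 26 more
Group by Y:
  weight(Y=0) = 4/33
  weight(Y=1) = 1/6
  weight(Y=2) = 1/11
  weight(Y=3) = 1/6
Total weight = 4/33 + 1/6 + 1/11 + 1/6 = 6/11
P(Y=0 | obs) = 4/33 / 6/11 = 2/9
P(Y=1 | obs) = 1/6 / 6/11 = 11/36
P(Y=2 | obs) = 1/11 / 6/11 = 1/6
P(Y=3 | obs) = 1/6 / 6/11 = 11/36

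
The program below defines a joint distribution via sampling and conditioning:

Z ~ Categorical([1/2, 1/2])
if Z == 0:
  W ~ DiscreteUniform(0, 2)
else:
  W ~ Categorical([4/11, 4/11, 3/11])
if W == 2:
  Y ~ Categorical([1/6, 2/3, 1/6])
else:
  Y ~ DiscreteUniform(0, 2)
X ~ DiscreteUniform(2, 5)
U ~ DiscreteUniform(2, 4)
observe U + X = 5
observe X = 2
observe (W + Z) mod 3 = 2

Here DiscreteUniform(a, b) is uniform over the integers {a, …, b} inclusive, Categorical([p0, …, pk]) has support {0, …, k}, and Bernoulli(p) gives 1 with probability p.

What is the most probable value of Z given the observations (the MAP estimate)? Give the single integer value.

argmax_v P(Z = v | obs) = 1

Enumerate traces; 6 have nonzero weight after conditioning:
  (Z=0, W=2, Y=0, X=2, U=3) weight 1/432
  (Z=0, W=2, Y=1, X=2, U=3) weight 1/108
  (Z=0, W=2, Y=2, X=2, U=3) weight 1/432
  (Z=1, W=1, Y=0, X=2, U=3) weight 1/198
  (Z=1, W=1, Y=1, X=2, U=3) weight 1/198
  (Z=1, W=1, Y=2, X=2, U=3) weight 1/198
Group by Z:
  weight(Z=0) = 1/72
  weight(Z=1) = 1/66
Total weight = 1/72 + 1/66 = 23/792
P(Z=0 | obs) = 1/72 / 23/792 = 11/23
P(Z=1 | obs) = 1/66 / 23/792 = 12/23
argmax = 1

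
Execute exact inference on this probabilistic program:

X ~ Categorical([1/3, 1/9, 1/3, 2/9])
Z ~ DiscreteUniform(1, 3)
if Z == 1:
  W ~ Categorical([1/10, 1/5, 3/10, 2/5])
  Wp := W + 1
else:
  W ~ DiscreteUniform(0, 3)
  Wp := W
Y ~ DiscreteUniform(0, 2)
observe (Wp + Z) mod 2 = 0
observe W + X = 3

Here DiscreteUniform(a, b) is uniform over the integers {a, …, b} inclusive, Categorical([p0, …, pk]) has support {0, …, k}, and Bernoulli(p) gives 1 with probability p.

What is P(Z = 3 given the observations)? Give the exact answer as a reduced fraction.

P(Z = 3 | obs) = 6/11

Enumerate traces; 18 have nonzero weight after conditioning:
  (X=0, Z=3, W=3, Y=0) weight 1/108
  (X=0, Z=3, W=3, Y=1) weight 1/108
  (X=0, Z=3, W=3, Y=2) weight 1/108
  (X=1, Z=1, W=2, Y=0) weight 1/270
  (X=1, Z=1, W=2, Y=1) weight 1/270
  (X=1, Z=1, W=2, Y=2) weight 1/270
  (X=1, Z=2, W=2, Y=0) weight 1/324
  (X=1, Z=2, W=2, Y=1) weight 1/324
  … 10 more
Group by Z:
  weight(Z=1) = 1/54
  weight(Z=2) = 1/36
  weight(Z=3) = 1/18
Total weight = 1/54 + 1/36 + 1/18 = 11/108
P(Z=1 | obs) = 1/54 / 11/108 = 2/11
P(Z=2 | obs) = 1/36 / 11/108 = 3/11
P(Z=3 | obs) = 1/18 / 11/108 = 6/11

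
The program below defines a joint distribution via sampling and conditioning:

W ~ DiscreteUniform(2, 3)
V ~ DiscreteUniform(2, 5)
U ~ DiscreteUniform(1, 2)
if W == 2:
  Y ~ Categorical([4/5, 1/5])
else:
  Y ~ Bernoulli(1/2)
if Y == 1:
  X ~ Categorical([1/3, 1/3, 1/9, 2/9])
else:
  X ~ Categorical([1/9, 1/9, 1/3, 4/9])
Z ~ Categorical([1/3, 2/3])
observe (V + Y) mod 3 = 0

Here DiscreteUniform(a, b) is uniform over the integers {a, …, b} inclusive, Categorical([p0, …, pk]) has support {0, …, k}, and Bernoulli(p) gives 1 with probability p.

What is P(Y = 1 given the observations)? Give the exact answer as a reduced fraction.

P(Y = 1 | obs) = 14/27

Enumerate traces; 96 have nonzero weight after conditioning:
  (W=2, V=2, U=1, Y=1, X=0, Z=0) weight 1/720
  (W=2, V=2, U=1, Y=1, X=0, Z=1) weight 1/360
  (W=2, V=2, U=1, Y=1, X=1, Z=0) weight 1/720
  (W=2, V=2, U=1, Y=1, X=1, Z=1) weight 1/360
  (W=2, V=2, U=1, Y=1, X=2, Z=0) weight 1/2160
  (W=2, V=2, U=1, Y=1, X=2, Z=1) weight 1/1080
  (W=2, V=2, U=1, Y=1, X=3, Z=0) weight 1/1080
  (W=2, V=2, U=1, Y=1, X=3, Z=1) weight 1/540
  (W=2, V=3, U=1, Y=0, X=0, Z=0) weight 1/540
  … 87 more
Group by Y:
  weight(Y=0) = 13/80
  weight(Y=1) = 7/40
Total weight = 13/80 + 7/40 = 27/80
P(Y=0 | obs) = 13/80 / 27/80 = 13/27
P(Y=1 | obs) = 7/40 / 27/80 = 14/27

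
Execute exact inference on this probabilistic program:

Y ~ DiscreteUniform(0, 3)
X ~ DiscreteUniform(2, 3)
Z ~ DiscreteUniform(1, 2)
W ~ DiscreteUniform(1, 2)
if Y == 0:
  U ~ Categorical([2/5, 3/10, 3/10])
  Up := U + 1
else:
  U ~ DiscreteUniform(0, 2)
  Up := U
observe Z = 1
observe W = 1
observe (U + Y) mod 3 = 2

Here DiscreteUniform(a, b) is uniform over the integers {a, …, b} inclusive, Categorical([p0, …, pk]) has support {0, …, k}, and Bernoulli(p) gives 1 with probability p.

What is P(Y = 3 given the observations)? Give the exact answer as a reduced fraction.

P(Y = 3 | obs) = 10/39

Enumerate traces; 8 have nonzero weight after conditioning:
  (Y=0, X=2, Z=1, W=1, U=2) weight 3/320
  (Y=0, X=3, Z=1, W=1, U=2) weight 3/320
  (Y=1, X=2, Z=1, W=1, U=1) weight 1/96
  (Y=1, X=3, Z=1, W=1, U=1) weight 1/96
  (Y=2, X=2, Z=1, W=1, U=0) weight 1/96
  (Y=2, X=3, Z=1, W=1, U=0) weight 1/96
  (Y=3, X=2, Z=1, W=1, U=2) weight 1/96
  (Y=3, X=3, Z=1, W=1, U=2) weight 1/96
Group by Y:
  weight(Y=0) = 3/160
  weight(Y=1) = 1/48
  weight(Y=2) = 1/48
  weight(Y=3) = 1/48
Total weight = 3/160 + 1/48 + 1/48 + 1/48 = 13/160
P(Y=0 | obs) = 3/160 / 13/160 = 3/13
P(Y=1 | obs) = 1/48 / 13/160 = 10/39
P(Y=2 | obs) = 1/48 / 13/160 = 10/39
P(Y=3 | obs) = 1/48 / 13/160 = 10/39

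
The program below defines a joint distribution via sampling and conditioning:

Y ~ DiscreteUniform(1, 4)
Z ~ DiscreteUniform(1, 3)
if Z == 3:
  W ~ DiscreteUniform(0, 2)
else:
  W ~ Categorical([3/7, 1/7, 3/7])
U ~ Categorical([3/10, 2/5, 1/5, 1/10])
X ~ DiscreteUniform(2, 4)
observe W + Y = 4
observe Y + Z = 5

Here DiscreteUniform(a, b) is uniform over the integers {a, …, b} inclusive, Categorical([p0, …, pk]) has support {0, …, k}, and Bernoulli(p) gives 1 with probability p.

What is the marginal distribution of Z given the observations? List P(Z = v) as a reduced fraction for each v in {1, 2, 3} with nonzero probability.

Enumerate traces; 36 have nonzero weight after conditioning:
  (Y=2, Z=3, W=2, U=0, X=2) weight 1/360
  (Y=2, Z=3, W=2, U=0, X=3) weight 1/360
  (Y=2, Z=3, W=2, U=0, X=4) weight 1/360
  (Y=2, Z=3, W=2, U=1, X=2) weight 1/270
  (Y=2, Z=3, W=2, U=1, X=3) weight 1/270
  (Y=2, Z=3, W=2, U=1, X=4) weight 1/270
  (Y=2, Z=3, W=2, U=2, X=2) weight 1/540
  (Y=2, Z=3, W=2, U=2, X=3) weight 1/540
  (Y=3, Z=2, W=1, U=0, X=2) weight 1/840
  (Y=4, Z=1, W=0, U=0, X=2) weight 1/280
  … 26 more
Group by Z:
  weight(Z=1) = 1/28
  weight(Z=2) = 1/84
  weight(Z=3) = 1/36
Total weight = 1/28 + 1/84 + 1/36 = 19/252
P(Z=1 | obs) = 1/28 / 19/252 = 9/19
P(Z=2 | obs) = 1/84 / 19/252 = 3/19
P(Z=3 | obs) = 1/36 / 19/252 = 7/19

P(Z=1) = 9/19, P(Z=2) = 3/19, P(Z=3) = 7/19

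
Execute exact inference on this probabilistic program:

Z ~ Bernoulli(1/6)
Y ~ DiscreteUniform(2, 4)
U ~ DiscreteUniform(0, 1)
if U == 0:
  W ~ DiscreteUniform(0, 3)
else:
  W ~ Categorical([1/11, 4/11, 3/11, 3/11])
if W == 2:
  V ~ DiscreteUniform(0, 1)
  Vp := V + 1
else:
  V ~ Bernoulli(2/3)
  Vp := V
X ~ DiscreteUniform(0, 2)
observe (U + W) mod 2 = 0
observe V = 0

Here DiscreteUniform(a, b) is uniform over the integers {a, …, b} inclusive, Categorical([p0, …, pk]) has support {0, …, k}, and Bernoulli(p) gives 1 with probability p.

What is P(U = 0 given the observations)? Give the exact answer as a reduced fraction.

P(U = 0 | obs) = 55/111

Enumerate traces; 72 have nonzero weight after conditioning:
  (Z=0, Y=2, U=0, W=0, V=0, X=0) weight 5/1296
  (Z=0, Y=2, U=0, W=0, V=0, X=1) weight 5/1296
  (Z=0, Y=2, U=0, W=0, V=0, X=2) weight 5/1296
  (Z=0, Y=2, U=0, W=2, V=0, X=0) weight 5/864
  (Z=0, Y=2, U=0, W=2, V=0, X=1) weight 5/864
  (Z=0, Y=2, U=0, W=2, V=0, X=2) weight 5/864
  (Z=0, Y=2, U=1, W=1, V=0, X=0) weight 5/891
  (Z=0, Y=2, U=1, W=1, V=0, X=1) weight 5/891
  … 64 more
Group by U:
  weight(U=0) = 5/48
  weight(U=1) = 7/66
Total weight = 5/48 + 7/66 = 37/176
P(U=0 | obs) = 5/48 / 37/176 = 55/111
P(U=1 | obs) = 7/66 / 37/176 = 56/111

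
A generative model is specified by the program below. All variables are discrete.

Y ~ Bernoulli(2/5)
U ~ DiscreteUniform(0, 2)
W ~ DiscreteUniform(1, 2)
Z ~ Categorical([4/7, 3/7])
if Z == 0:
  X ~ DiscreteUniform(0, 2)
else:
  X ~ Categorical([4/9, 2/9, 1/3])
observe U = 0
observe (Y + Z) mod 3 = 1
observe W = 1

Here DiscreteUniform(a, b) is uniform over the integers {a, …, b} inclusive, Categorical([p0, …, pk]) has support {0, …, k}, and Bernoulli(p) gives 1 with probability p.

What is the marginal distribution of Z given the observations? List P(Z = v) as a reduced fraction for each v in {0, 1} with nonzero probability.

Enumerate traces; 6 have nonzero weight after conditioning:
  (Y=0, U=0, W=1, Z=1, X=0) weight 2/105
  (Y=0, U=0, W=1, Z=1, X=1) weight 1/105
  (Y=0, U=0, W=1, Z=1, X=2) weight 1/70
  (Y=1, U=0, W=1, Z=0, X=0) weight 4/315
  (Y=1, U=0, W=1, Z=0, X=1) weight 4/315
  (Y=1, U=0, W=1, Z=0, X=2) weight 4/315
Group by Z:
  weight(Z=0) = 4/105
  weight(Z=1) = 3/70
Total weight = 4/105 + 3/70 = 17/210
P(Z=0 | obs) = 4/105 / 17/210 = 8/17
P(Z=1 | obs) = 3/70 / 17/210 = 9/17

P(Z=0) = 8/17, P(Z=1) = 9/17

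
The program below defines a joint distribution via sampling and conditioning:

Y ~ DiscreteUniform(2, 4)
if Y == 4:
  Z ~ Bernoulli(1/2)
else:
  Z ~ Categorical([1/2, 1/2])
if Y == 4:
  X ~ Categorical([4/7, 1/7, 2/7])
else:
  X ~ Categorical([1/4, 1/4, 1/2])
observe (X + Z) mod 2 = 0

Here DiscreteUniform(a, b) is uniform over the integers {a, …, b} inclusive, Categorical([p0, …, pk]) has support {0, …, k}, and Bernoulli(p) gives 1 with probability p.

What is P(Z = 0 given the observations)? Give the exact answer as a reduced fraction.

P(Z = 0 | obs) = 11/14

Enumerate traces; 9 have nonzero weight after conditioning:
  (Y=2, Z=0, X=0) weight 1/24
  (Y=2, Z=0, X=2) weight 1/12
  (Y=2, Z=1, X=1) weight 1/24
  (Y=3, Z=0, X=0) weight 1/24
  (Y=3, Z=0, X=2) weight 1/12
  (Y=3, Z=1, X=1) weight 1/24
  (Y=4, Z=0, X=0) weight 2/21
  (Y=4, Z=0, X=2) weight 1/21
  … 1 more
Group by Z:
  weight(Z=0) = 11/28
  weight(Z=1) = 3/28
Total weight = 11/28 + 3/28 = 1/2
P(Z=0 | obs) = 11/28 / 1/2 = 11/14
P(Z=1 | obs) = 3/28 / 1/2 = 3/14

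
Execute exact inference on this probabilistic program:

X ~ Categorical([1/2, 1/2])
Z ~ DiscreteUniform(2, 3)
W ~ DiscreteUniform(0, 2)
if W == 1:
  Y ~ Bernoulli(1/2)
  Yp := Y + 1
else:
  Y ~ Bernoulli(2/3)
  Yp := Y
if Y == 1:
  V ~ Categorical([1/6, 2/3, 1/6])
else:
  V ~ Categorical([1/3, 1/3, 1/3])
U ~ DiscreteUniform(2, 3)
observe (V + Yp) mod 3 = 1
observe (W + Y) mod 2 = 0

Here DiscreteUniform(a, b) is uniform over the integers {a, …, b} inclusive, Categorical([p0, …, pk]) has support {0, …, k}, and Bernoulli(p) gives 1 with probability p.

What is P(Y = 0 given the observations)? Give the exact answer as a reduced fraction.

P(Y = 0 | obs) = 8/11

Enumerate traces; 24 have nonzero weight after conditioning:
  (X=0, Z=2, W=0, Y=0, V=1, U=2) weight 1/216
  (X=0, Z=2, W=0, Y=0, V=1, U=3) weight 1/216
  (X=0, Z=2, W=1, Y=1, V=2, U=2) weight 1/288
  (X=0, Z=2, W=1, Y=1, V=2, U=3) weight 1/288
  (X=0, Z=2, W=2, Y=0, V=1, U=2) weight 1/216
  (X=0, Z=2, W=2, Y=0, V=1, U=3) weight 1/216
  (X=0, Z=3, W=0, Y=0, V=1, U=2) weight 1/216
  (X=0, Z=3, W=0, Y=0, V=1, U=3) weight 1/216
  … 16 more
Group by Y:
  weight(Y=0) = 2/27
  weight(Y=1) = 1/36
Total weight = 2/27 + 1/36 = 11/108
P(Y=0 | obs) = 2/27 / 11/108 = 8/11
P(Y=1 | obs) = 1/36 / 11/108 = 3/11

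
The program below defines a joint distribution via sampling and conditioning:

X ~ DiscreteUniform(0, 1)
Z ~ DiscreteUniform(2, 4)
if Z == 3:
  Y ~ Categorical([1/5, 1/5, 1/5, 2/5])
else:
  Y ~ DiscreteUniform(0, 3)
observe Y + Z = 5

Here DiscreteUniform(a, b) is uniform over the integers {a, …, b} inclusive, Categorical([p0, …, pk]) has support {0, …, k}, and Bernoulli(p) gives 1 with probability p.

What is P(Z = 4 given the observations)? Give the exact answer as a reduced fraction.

P(Z = 4 | obs) = 5/14

Enumerate traces; 6 have nonzero weight after conditioning:
  (X=0, Z=2, Y=3) weight 1/24
  (X=0, Z=3, Y=2) weight 1/30
  (X=0, Z=4, Y=1) weight 1/24
  (X=1, Z=2, Y=3) weight 1/24
  (X=1, Z=3, Y=2) weight 1/30
  (X=1, Z=4, Y=1) weight 1/24
Group by Z:
  weight(Z=2) = 1/12
  weight(Z=3) = 1/15
  weight(Z=4) = 1/12
Total weight = 1/12 + 1/15 + 1/12 = 7/30
P(Z=2 | obs) = 1/12 / 7/30 = 5/14
P(Z=3 | obs) = 1/15 / 7/30 = 2/7
P(Z=4 | obs) = 1/12 / 7/30 = 5/14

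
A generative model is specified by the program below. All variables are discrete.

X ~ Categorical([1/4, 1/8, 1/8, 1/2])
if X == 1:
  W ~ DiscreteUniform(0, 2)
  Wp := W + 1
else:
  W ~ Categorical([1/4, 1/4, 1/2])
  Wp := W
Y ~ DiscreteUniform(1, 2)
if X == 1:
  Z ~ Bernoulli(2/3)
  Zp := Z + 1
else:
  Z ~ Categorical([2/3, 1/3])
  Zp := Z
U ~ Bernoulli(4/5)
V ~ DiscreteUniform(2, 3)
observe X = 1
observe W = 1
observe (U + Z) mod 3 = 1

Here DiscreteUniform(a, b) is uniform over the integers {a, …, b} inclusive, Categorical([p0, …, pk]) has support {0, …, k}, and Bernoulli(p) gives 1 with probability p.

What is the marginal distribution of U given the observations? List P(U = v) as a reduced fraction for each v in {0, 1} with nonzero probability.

P(U=0) = 1/3, P(U=1) = 2/3

Enumerate traces; 8 have nonzero weight after conditioning:
  (X=1, W=1, Y=1, Z=0, U=1, V=2) weight 1/360
  (X=1, W=1, Y=1, Z=0, U=1, V=3) weight 1/360
  (X=1, W=1, Y=1, Z=1, U=0, V=2) weight 1/720
  (X=1, W=1, Y=1, Z=1, U=0, V=3) weight 1/720
  (X=1, W=1, Y=2, Z=0, U=1, V=2) weight 1/360
  (X=1, W=1, Y=2, Z=0, U=1, V=3) weight 1/360
  (X=1, W=1, Y=2, Z=1, U=0, V=2) weight 1/720
  (X=1, W=1, Y=2, Z=1, U=0, V=3) weight 1/720
Group by U:
  weight(U=0) = 1/180
  weight(U=1) = 1/90
Total weight = 1/180 + 1/90 = 1/60
P(U=0 | obs) = 1/180 / 1/60 = 1/3
P(U=1 | obs) = 1/90 / 1/60 = 2/3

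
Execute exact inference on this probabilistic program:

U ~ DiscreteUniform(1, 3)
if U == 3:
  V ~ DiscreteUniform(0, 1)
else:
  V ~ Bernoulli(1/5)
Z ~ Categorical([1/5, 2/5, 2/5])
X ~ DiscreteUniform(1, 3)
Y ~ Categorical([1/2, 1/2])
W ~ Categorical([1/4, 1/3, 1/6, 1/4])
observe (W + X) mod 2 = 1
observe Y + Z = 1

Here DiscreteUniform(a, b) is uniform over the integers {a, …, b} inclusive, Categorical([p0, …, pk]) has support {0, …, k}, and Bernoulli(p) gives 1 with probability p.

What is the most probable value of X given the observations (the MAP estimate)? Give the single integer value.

Enumerate traces; 72 have nonzero weight after conditioning:
  (U=1, V=0, Z=0, X=1, Y=1, W=0) weight 1/450
  (U=1, V=0, Z=0, X=1, Y=1, W=2) weight 1/675
  (U=1, V=0, Z=0, X=2, Y=1, W=1) weight 2/675
  (U=1, V=0, Z=0, X=2, Y=1, W=3) weight 1/450
  (U=1, V=0, Z=0, X=3, Y=1, W=0) weight 1/450
  (U=1, V=0, Z=0, X=3, Y=1, W=2) weight 1/675
  (U=1, V=0, Z=1, X=1, Y=0, W=0) weight 1/225
  (U=1, V=0, Z=1, X=1, Y=0, W=2) weight 2/675
  … 64 more
Group by X:
  weight(X=1) = 1/24
  weight(X=2) = 7/120
  weight(X=3) = 1/24
Total weight = 1/24 + 7/120 + 1/24 = 17/120
P(X=1 | obs) = 1/24 / 17/120 = 5/17
P(X=2 | obs) = 7/120 / 17/120 = 7/17
P(X=3 | obs) = 1/24 / 17/120 = 5/17
argmax = 2

argmax_v P(X = v | obs) = 2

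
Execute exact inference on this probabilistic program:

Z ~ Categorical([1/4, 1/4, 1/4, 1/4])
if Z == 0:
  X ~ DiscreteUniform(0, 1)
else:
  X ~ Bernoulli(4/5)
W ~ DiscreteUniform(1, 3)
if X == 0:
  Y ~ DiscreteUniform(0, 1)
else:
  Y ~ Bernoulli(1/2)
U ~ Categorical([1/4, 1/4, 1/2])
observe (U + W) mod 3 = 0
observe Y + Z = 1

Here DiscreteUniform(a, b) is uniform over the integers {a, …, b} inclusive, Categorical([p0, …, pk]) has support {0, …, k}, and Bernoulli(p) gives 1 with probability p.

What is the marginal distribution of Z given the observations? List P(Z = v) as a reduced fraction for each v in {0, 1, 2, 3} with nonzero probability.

P(Z=0) = 1/2, P(Z=1) = 1/2

Enumerate traces; 12 have nonzero weight after conditioning:
  (Z=0, X=0, W=1, Y=1, U=2) weight 1/96
  (Z=0, X=0, W=2, Y=1, U=1) weight 1/192
  (Z=0, X=0, W=3, Y=1, U=0) weight 1/192
  (Z=0, X=1, W=1, Y=1, U=2) weight 1/96
  (Z=0, X=1, W=2, Y=1, U=1) weight 1/192
  (Z=0, X=1, W=3, Y=1, U=0) weight 1/192
  (Z=1, X=0, W=1, Y=0, U=2) weight 1/240
  (Z=1, X=0, W=2, Y=0, U=1) weight 1/480
  … 4 more
Group by Z:
  weight(Z=0) = 1/24
  weight(Z=1) = 1/24
Total weight = 1/24 + 1/24 = 1/12
P(Z=0 | obs) = 1/24 / 1/12 = 1/2
P(Z=1 | obs) = 1/24 / 1/12 = 1/2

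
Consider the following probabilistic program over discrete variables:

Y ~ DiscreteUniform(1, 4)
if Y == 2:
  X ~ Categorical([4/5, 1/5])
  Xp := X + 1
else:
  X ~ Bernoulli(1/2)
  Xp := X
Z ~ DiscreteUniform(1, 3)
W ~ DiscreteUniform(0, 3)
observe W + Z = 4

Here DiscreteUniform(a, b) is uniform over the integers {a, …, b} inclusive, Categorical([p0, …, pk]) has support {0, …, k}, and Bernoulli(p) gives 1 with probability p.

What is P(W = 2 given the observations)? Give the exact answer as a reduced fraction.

Enumerate traces; 24 have nonzero weight after conditioning:
  (Y=1, X=0, Z=1, W=3) weight 1/96
  (Y=1, X=0, Z=2, W=2) weight 1/96
  (Y=1, X=0, Z=3, W=1) weight 1/96
  (Y=1, X=1, Z=1, W=3) weight 1/96
  (Y=1, X=1, Z=2, W=2) weight 1/96
  (Y=1, X=1, Z=3, W=1) weight 1/96
  (Y=2, X=0, Z=1, W=3) weight 1/60
  (Y=2, X=0, Z=2, W=2) weight 1/60
  … 16 more
Group by W:
  weight(W=1) = 1/12
  weight(W=2) = 1/12
  weight(W=3) = 1/12
Total weight = 1/12 + 1/12 + 1/12 = 1/4
P(W=1 | obs) = 1/12 / 1/4 = 1/3
P(W=2 | obs) = 1/12 / 1/4 = 1/3
P(W=3 | obs) = 1/12 / 1/4 = 1/3

P(W = 2 | obs) = 1/3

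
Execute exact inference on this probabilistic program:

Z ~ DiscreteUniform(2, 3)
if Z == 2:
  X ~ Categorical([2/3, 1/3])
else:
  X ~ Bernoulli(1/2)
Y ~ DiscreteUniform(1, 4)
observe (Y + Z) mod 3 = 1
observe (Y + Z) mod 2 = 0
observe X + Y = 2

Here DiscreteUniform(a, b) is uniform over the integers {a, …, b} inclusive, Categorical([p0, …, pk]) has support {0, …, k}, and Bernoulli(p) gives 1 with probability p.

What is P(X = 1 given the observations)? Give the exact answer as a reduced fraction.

P(X = 1 | obs) = 3/7

Enumerate traces; 2 have nonzero weight after conditioning:
  (Z=2, X=0, Y=2) weight 1/12
  (Z=3, X=1, Y=1) weight 1/16
Group by X:
  weight(X=0) = 1/12
  weight(X=1) = 1/16
Total weight = 1/12 + 1/16 = 7/48
P(X=0 | obs) = 1/12 / 7/48 = 4/7
P(X=1 | obs) = 1/16 / 7/48 = 3/7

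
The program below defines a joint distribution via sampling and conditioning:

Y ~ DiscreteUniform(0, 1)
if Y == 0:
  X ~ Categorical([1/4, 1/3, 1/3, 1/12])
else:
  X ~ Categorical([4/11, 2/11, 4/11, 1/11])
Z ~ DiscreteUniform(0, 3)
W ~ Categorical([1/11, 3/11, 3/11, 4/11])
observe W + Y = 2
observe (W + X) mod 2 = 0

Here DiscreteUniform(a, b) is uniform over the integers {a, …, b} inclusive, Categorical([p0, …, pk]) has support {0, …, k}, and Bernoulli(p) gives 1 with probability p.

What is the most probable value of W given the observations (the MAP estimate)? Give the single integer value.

Enumerate traces; 16 have nonzero weight after conditioning:
  (Y=0, X=0, Z=0, W=2) weight 3/352
  (Y=0, X=0, Z=1, W=2) weight 3/352
  (Y=0, X=0, Z=2, W=2) weight 3/352
  (Y=0, X=0, Z=3, W=2) weight 3/352
  (Y=0, X=2, Z=0, W=2) weight 1/88
  (Y=0, X=2, Z=1, W=2) weight 1/88
  (Y=0, X=2, Z=2, W=2) weight 1/88
  (Y=0, X=2, Z=3, W=2) weight 1/88
  (Y=1, X=1, Z=0, W=1) weight 3/484
  … 7 more
Group by W:
  weight(W=1) = 9/242
  weight(W=2) = 7/88
Total weight = 9/242 + 7/88 = 113/968
P(W=1 | obs) = 9/242 / 113/968 = 36/113
P(W=2 | obs) = 7/88 / 113/968 = 77/113
argmax = 2

argmax_v P(W = v | obs) = 2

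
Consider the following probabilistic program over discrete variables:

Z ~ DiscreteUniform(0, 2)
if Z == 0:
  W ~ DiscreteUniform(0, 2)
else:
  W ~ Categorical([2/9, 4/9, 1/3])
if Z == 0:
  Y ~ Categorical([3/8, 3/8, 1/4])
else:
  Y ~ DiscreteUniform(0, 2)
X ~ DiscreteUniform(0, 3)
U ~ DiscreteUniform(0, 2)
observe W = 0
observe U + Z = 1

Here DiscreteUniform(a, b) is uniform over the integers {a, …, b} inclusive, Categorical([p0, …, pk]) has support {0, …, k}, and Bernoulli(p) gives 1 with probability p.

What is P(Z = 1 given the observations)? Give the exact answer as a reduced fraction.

P(Z = 1 | obs) = 2/5

Enumerate traces; 24 have nonzero weight after conditioning:
  (Z=0, W=0, Y=0, X=0, U=1) weight 1/288
  (Z=0, W=0, Y=0, X=1, U=1) weight 1/288
  (Z=0, W=0, Y=0, X=2, U=1) weight 1/288
  (Z=0, W=0, Y=0, X=3, U=1) weight 1/288
  (Z=0, W=0, Y=1, X=0, U=1) weight 1/288
  (Z=0, W=0, Y=1, X=1, U=1) weight 1/288
  (Z=0, W=0, Y=1, X=2, U=1) weight 1/288
  (Z=0, W=0, Y=1, X=3, U=1) weight 1/288
  (Z=1, W=0, Y=0, X=0, U=0) weight 1/486
  … 15 more
Group by Z:
  weight(Z=0) = 1/27
  weight(Z=1) = 2/81
Total weight = 1/27 + 2/81 = 5/81
P(Z=0 | obs) = 1/27 / 5/81 = 3/5
P(Z=1 | obs) = 2/81 / 5/81 = 2/5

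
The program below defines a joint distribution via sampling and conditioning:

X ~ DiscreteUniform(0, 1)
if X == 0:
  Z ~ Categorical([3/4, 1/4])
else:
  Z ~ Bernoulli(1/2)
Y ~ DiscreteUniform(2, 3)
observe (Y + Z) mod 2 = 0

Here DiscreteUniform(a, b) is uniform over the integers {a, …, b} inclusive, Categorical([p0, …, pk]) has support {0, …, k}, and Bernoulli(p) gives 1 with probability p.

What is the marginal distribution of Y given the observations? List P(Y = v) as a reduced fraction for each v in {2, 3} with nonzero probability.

Enumerate traces; 4 have nonzero weight after conditioning:
  (X=0, Z=0, Y=2) weight 3/16
  (X=0, Z=1, Y=3) weight 1/16
  (X=1, Z=0, Y=2) weight 1/8
  (X=1, Z=1, Y=3) weight 1/8
Group by Y:
  weight(Y=2) = 5/16
  weight(Y=3) = 3/16
Total weight = 5/16 + 3/16 = 1/2
P(Y=2 | obs) = 5/16 / 1/2 = 5/8
P(Y=3 | obs) = 3/16 / 1/2 = 3/8

P(Y=2) = 5/8, P(Y=3) = 3/8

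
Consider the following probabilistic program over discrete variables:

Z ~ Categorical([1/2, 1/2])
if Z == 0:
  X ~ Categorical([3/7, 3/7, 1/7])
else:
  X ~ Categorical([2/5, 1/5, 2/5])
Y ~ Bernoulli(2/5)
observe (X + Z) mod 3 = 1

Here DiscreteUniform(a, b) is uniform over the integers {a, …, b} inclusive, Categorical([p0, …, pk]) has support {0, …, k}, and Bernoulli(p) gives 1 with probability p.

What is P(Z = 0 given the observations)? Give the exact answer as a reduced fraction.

Enumerate traces; 4 have nonzero weight after conditioning:
  (Z=0, X=1, Y=0) weight 9/70
  (Z=0, X=1, Y=1) weight 3/35
  (Z=1, X=0, Y=0) weight 3/25
  (Z=1, X=0, Y=1) weight 2/25
Group by Z:
  weight(Z=0) = 3/14
  weight(Z=1) = 1/5
Total weight = 3/14 + 1/5 = 29/70
P(Z=0 | obs) = 3/14 / 29/70 = 15/29
P(Z=1 | obs) = 1/5 / 29/70 = 14/29

P(Z = 0 | obs) = 15/29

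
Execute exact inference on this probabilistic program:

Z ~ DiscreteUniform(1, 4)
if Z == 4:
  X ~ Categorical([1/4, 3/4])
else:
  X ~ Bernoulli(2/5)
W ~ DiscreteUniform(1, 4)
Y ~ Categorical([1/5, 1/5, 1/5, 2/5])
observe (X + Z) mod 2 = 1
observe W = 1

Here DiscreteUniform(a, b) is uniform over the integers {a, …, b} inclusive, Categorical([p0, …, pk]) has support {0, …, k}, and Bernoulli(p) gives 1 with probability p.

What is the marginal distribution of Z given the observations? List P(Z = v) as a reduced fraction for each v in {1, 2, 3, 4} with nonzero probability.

Enumerate traces; 16 have nonzero weight after conditioning:
  (Z=1, X=0, W=1, Y=0) weight 3/400
  (Z=1, X=0, W=1, Y=1) weight 3/400
  (Z=1, X=0, W=1, Y=2) weight 3/400
  (Z=1, X=0, W=1, Y=3) weight 3/200
  (Z=2, X=1, W=1, Y=0) weight 1/200
  (Z=2, X=1, W=1, Y=1) weight 1/200
  (Z=2, X=1, W=1, Y=2) weight 1/200
  (Z=2, X=1, W=1, Y=3) weight 1/100
  (Z=3, X=0, W=1, Y=0) weight 3/400
  (Z=4, X=1, W=1, Y=0) weight 3/320
  … 6 more
Group by Z:
  weight(Z=1) = 3/80
  weight(Z=2) = 1/40
  weight(Z=3) = 3/80
  weight(Z=4) = 3/64
Total weight = 3/80 + 1/40 + 3/80 + 3/64 = 47/320
P(Z=1 | obs) = 3/80 / 47/320 = 12/47
P(Z=2 | obs) = 1/40 / 47/320 = 8/47
P(Z=3 | obs) = 3/80 / 47/320 = 12/47
P(Z=4 | obs) = 3/64 / 47/320 = 15/47

P(Z=1) = 12/47, P(Z=2) = 8/47, P(Z=3) = 12/47, P(Z=4) = 15/47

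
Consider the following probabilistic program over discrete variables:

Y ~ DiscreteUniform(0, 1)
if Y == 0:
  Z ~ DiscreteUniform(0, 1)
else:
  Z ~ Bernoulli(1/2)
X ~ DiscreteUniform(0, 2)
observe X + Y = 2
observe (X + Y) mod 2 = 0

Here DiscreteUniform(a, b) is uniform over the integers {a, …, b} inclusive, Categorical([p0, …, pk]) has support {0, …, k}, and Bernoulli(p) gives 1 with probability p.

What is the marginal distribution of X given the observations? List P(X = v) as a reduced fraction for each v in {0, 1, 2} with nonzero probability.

P(X=1) = 1/2, P(X=2) = 1/2

Enumerate traces; 4 have nonzero weight after conditioning:
  (Y=0, Z=0, X=2) weight 1/12
  (Y=0, Z=1, X=2) weight 1/12
  (Y=1, Z=0, X=1) weight 1/12
  (Y=1, Z=1, X=1) weight 1/12
Group by X:
  weight(X=1) = 1/6
  weight(X=2) = 1/6
Total weight = 1/6 + 1/6 = 1/3
P(X=1 | obs) = 1/6 / 1/3 = 1/2
P(X=2 | obs) = 1/6 / 1/3 = 1/2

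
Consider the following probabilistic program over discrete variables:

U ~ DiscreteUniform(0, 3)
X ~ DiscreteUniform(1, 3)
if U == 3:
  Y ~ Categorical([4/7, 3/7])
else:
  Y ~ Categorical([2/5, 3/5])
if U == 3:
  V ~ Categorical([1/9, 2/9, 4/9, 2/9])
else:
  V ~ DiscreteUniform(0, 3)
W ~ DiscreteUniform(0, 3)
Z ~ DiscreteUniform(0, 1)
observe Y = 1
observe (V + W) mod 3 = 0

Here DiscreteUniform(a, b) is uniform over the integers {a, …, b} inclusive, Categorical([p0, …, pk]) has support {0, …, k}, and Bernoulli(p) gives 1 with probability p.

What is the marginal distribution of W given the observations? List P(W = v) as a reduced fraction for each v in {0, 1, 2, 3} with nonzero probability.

P(W=0) = 73/229, P(W=1) = 269/1374, P(W=2) = 1/6, P(W=3) = 73/229

Enumerate traces; 144 have nonzero weight after conditioning:
  (U=0, X=1, Y=1, V=0, W=0, Z=0) weight 1/640
  (U=0, X=1, Y=1, V=0, W=0, Z=1) weight 1/640
  (U=0, X=1, Y=1, V=0, W=3, Z=0) weight 1/640
  (U=0, X=1, Y=1, V=0, W=3, Z=1) weight 1/640
  (U=0, X=1, Y=1, V=1, W=2, Z=0) weight 1/640
  (U=0, X=1, Y=1, V=1, W=2, Z=1) weight 1/640
  (U=0, X=1, Y=1, V=2, W=1, Z=0) weight 1/640
  (U=0, X=1, Y=1, V=2, W=1, Z=1) weight 1/640
  … 136 more
Group by W:
  weight(W=0) = 73/1120
  weight(W=1) = 269/6720
  weight(W=2) = 229/6720
  weight(W=3) = 73/1120
Total weight = 73/1120 + 269/6720 + 229/6720 + 73/1120 = 229/1120
P(W=0 | obs) = 73/1120 / 229/1120 = 73/229
P(W=1 | obs) = 269/6720 / 229/1120 = 269/1374
P(W=2 | obs) = 229/6720 / 229/1120 = 1/6
P(W=3 | obs) = 73/1120 / 229/1120 = 73/229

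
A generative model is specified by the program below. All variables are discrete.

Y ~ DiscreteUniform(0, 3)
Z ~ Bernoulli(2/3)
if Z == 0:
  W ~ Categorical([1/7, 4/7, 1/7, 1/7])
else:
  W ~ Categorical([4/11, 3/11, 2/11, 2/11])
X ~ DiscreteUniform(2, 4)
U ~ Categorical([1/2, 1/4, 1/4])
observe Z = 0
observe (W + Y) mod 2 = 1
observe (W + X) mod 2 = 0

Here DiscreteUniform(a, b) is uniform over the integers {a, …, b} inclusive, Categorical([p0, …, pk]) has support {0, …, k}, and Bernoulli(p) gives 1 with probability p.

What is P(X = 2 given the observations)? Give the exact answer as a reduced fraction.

Enumerate traces; 36 have nonzero weight after conditioning:
  (Y=0, Z=0, W=1, X=3, U=0) weight 1/126
  (Y=0, Z=0, W=1, X=3, U=1) weight 1/252
  (Y=0, Z=0, W=1, X=3, U=2) weight 1/252
  (Y=0, Z=0, W=3, X=3, U=0) weight 1/504
  (Y=0, Z=0, W=3, X=3, U=1) weight 1/1008
  (Y=0, Z=0, W=3, X=3, U=2) weight 1/1008
  (Y=1, Z=0, W=0, X=2, U=0) weight 1/504
  (Y=1, Z=0, W=0, X=2, U=1) weight 1/1008
  (Y=1, Z=0, W=0, X=4, U=0) weight 1/504
  … 27 more
Group by X:
  weight(X=2) = 1/63
  weight(X=3) = 5/126
  weight(X=4) = 1/63
Total weight = 1/63 + 5/126 + 1/63 = 1/14
P(X=2 | obs) = 1/63 / 1/14 = 2/9
P(X=3 | obs) = 5/126 / 1/14 = 5/9
P(X=4 | obs) = 1/63 / 1/14 = 2/9

P(X = 2 | obs) = 2/9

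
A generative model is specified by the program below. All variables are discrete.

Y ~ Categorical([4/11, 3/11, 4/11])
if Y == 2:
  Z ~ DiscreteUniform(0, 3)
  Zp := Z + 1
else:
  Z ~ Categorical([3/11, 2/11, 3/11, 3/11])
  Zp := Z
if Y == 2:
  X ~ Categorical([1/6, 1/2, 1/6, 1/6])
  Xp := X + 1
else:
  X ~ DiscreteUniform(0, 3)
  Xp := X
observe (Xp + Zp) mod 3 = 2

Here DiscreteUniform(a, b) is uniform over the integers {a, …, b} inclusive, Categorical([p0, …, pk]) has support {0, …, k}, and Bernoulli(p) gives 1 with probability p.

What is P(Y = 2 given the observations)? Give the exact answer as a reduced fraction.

Enumerate traces; 16 have nonzero weight after conditioning:
  (Y=0, Z=0, X=2) weight 3/121
  (Y=0, Z=1, X=1) weight 2/121
  (Y=0, Z=2, X=0) weight 3/121
  (Y=0, Z=2, X=3) weight 3/121
  (Y=0, Z=3, X=2) weight 3/121
  (Y=1, Z=0, X=2) weight 9/484
  (Y=1, Z=1, X=1) weight 3/242
  (Y=1, Z=2, X=0) weight 9/484
  (Y=2, Z=0, X=0) weight 1/66
  … 7 more
Group by Y:
  weight(Y=0) = 14/121
  weight(Y=1) = 21/242
  weight(Y=2) = 4/33
Total weight = 14/121 + 21/242 + 4/33 = 235/726
P(Y=0 | obs) = 14/121 / 235/726 = 84/235
P(Y=1 | obs) = 21/242 / 235/726 = 63/235
P(Y=2 | obs) = 4/33 / 235/726 = 88/235

P(Y = 2 | obs) = 88/235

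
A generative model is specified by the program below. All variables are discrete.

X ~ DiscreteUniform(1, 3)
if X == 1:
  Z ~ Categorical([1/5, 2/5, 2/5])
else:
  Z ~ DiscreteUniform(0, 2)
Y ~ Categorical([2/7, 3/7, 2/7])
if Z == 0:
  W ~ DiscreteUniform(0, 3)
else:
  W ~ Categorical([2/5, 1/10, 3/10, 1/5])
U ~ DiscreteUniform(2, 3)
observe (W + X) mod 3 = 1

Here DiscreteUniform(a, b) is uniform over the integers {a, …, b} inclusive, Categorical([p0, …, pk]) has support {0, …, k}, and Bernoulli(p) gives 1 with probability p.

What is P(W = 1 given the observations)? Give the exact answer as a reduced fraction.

P(W = 1 | obs) = 45/304

Enumerate traces; 72 have nonzero weight after conditioning:
  (X=1, Z=0, Y=0, W=0, U=2) weight 1/420
  (X=1, Z=0, Y=0, W=0, U=3) weight 1/420
  (X=1, Z=0, Y=0, W=3, U=2) weight 1/420
  (X=1, Z=0, Y=0, W=3, U=3) weight 1/420
  (X=1, Z=0, Y=1, W=0, U=2) weight 1/280
  (X=1, Z=0, Y=1, W=0, U=3) weight 1/280
  (X=1, Z=0, Y=1, W=3, U=2) weight 1/280
  (X=1, Z=0, Y=1, W=3, U=3) weight 1/280
  (X=2, Z=0, Y=0, W=2, U=2) weight 1/252
  (X=3, Z=0, Y=0, W=1, U=2) weight 1/252
  … 62 more
Group by W:
  weight(W=0) = 37/300
  weight(W=1) = 1/20
  weight(W=2) = 17/180
  weight(W=3) = 7/100
Total weight = 37/300 + 1/20 + 17/180 + 7/100 = 76/225
P(W=0 | obs) = 37/300 / 76/225 = 111/304
P(W=1 | obs) = 1/20 / 76/225 = 45/304
P(W=2 | obs) = 17/180 / 76/225 = 85/304
P(W=3 | obs) = 7/100 / 76/225 = 63/304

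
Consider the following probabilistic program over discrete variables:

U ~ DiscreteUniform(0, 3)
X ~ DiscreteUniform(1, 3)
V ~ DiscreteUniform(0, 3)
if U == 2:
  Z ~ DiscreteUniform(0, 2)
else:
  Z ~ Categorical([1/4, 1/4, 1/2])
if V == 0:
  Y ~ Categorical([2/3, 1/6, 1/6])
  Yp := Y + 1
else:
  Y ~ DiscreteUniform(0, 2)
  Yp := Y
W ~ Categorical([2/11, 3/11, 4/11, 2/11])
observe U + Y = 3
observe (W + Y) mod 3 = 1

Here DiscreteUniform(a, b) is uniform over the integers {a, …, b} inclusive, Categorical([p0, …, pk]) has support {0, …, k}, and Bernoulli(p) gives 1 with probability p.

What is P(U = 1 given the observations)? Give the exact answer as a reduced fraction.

Enumerate traces; 144 have nonzero weight after conditioning:
  (U=1, X=1, V=0, Z=0, Y=2, W=2) weight 1/3168
  (U=1, X=1, V=0, Z=1, Y=2, W=2) weight 1/3168
  (U=1, X=1, V=0, Z=2, Y=2, W=2) weight 1/1584
  (U=1, X=1, V=1, Z=0, Y=2, W=2) weight 1/1584
  (U=1, X=1, V=1, Z=1, Y=2, W=2) weight 1/1584
  (U=1, X=1, V=1, Z=2, Y=2, W=2) weight 1/792
  (U=1, X=1, V=2, Z=0, Y=2, W=2) weight 1/1584
  (U=1, X=1, V=2, Z=1, Y=2, W=2) weight 1/1584
  (U=2, X=1, V=0, Z=0, Y=1, W=0) weight 1/4752
  (U=3, X=1, V=0, Z=0, Y=0, W=1) weight 1/1056
  … 134 more
Group by U:
  weight(U=1) = 7/264
  weight(U=2) = 7/264
  weight(U=3) = 5/176
Total weight = 7/264 + 7/264 + 5/176 = 43/528
P(U=1 | obs) = 7/264 / 43/528 = 14/43
P(U=2 | obs) = 7/264 / 43/528 = 14/43
P(U=3 | obs) = 5/176 / 43/528 = 15/43

P(U = 1 | obs) = 14/43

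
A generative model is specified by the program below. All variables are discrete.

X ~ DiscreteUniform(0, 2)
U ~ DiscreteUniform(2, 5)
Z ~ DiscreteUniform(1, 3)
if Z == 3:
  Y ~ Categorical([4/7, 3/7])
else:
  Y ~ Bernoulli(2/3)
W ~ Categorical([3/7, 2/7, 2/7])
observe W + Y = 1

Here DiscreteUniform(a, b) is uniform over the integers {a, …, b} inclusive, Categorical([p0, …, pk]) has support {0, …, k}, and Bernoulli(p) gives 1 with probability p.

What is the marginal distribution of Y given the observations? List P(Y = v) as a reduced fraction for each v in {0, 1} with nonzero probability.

P(Y=0) = 52/163, P(Y=1) = 111/163

Enumerate traces; 72 have nonzero weight after conditioning:
  (X=0, U=2, Z=1, Y=0, W=1) weight 1/378
  (X=0, U=2, Z=1, Y=1, W=0) weight 1/126
  (X=0, U=2, Z=2, Y=0, W=1) weight 1/378
  (X=0, U=2, Z=2, Y=1, W=0) weight 1/126
  (X=0, U=2, Z=3, Y=0, W=1) weight 2/441
  (X=0, U=2, Z=3, Y=1, W=0) weight 1/196
  (X=0, U=3, Z=1, Y=0, W=1) weight 1/378
  (X=0, U=3, Z=1, Y=1, W=0) weight 1/126
  … 64 more
Group by Y:
  weight(Y=0) = 52/441
  weight(Y=1) = 37/147
Total weight = 52/441 + 37/147 = 163/441
P(Y=0 | obs) = 52/441 / 163/441 = 52/163
P(Y=1 | obs) = 37/147 / 163/441 = 111/163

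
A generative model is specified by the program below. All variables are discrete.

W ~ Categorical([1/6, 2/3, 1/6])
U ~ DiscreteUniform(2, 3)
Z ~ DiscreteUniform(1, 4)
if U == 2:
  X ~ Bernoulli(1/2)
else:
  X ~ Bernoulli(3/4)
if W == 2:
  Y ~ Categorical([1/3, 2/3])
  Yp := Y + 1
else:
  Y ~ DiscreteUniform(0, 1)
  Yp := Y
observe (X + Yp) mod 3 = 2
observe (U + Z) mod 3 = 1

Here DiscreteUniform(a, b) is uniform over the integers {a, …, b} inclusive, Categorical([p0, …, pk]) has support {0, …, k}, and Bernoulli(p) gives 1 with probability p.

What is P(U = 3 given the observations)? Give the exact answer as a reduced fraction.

P(U = 3 | obs) = 55/76

Enumerate traces; 12 have nonzero weight after conditioning:
  (W=0, U=2, Z=2, X=1, Y=1) weight 1/192
  (W=0, U=3, Z=1, X=1, Y=1) weight 1/128
  (W=0, U=3, Z=4, X=1, Y=1) weight 1/128
  (W=1, U=2, Z=2, X=1, Y=1) weight 1/48
  (W=1, U=3, Z=1, X=1, Y=1) weight 1/32
  (W=1, U=3, Z=4, X=1, Y=1) weight 1/32
  (W=2, U=2, Z=2, X=0, Y=1) weight 1/144
  (W=2, U=2, Z=2, X=1, Y=0) weight 1/288
  … 4 more
Group by U:
  weight(U=2) = 7/192
  weight(U=3) = 55/576
Total weight = 7/192 + 55/576 = 19/144
P(U=2 | obs) = 7/192 / 19/144 = 21/76
P(U=3 | obs) = 55/576 / 19/144 = 55/76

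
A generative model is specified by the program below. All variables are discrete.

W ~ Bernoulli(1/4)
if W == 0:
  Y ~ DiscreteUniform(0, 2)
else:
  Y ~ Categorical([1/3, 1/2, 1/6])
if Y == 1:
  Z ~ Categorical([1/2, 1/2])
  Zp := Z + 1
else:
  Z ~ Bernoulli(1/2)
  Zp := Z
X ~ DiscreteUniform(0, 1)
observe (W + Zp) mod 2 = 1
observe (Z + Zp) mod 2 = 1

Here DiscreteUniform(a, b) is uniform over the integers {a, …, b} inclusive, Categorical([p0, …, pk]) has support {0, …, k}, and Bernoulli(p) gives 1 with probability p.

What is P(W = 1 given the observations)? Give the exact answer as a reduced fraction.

P(W = 1 | obs) = 1/3

Enumerate traces; 4 have nonzero weight after conditioning:
  (W=0, Y=1, Z=0, X=0) weight 1/16
  (W=0, Y=1, Z=0, X=1) weight 1/16
  (W=1, Y=1, Z=1, X=0) weight 1/32
  (W=1, Y=1, Z=1, X=1) weight 1/32
Group by W:
  weight(W=0) = 1/8
  weight(W=1) = 1/16
Total weight = 1/8 + 1/16 = 3/16
P(W=0 | obs) = 1/8 / 3/16 = 2/3
P(W=1 | obs) = 1/16 / 3/16 = 1/3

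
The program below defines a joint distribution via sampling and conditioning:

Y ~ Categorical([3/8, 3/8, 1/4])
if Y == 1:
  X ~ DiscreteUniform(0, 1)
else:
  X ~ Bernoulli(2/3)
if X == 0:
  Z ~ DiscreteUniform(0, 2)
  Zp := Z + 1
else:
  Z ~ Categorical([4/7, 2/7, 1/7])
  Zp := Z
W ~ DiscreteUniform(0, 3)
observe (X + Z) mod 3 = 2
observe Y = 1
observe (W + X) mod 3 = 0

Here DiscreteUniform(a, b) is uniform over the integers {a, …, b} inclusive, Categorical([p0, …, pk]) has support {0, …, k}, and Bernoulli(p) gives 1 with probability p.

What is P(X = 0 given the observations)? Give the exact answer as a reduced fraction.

P(X = 0 | obs) = 7/10

Enumerate traces; 3 have nonzero weight after conditioning:
  (Y=1, X=0, Z=2, W=0) weight 1/64
  (Y=1, X=0, Z=2, W=3) weight 1/64
  (Y=1, X=1, Z=1, W=2) weight 3/224
Group by X:
  weight(X=0) = 1/32
  weight(X=1) = 3/224
Total weight = 1/32 + 3/224 = 5/112
P(X=0 | obs) = 1/32 / 5/112 = 7/10
P(X=1 | obs) = 3/224 / 5/112 = 3/10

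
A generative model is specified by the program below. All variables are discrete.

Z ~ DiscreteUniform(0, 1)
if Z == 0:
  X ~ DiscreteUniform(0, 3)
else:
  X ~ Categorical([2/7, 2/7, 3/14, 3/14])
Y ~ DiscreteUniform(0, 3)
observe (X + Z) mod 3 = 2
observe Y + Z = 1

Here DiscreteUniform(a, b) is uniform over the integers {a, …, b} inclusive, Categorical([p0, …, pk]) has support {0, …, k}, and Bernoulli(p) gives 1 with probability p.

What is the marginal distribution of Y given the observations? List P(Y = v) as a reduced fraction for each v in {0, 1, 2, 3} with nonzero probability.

Enumerate traces; 2 have nonzero weight after conditioning:
  (Z=0, X=2, Y=1) weight 1/32
  (Z=1, X=1, Y=0) weight 1/28
Group by Y:
  weight(Y=0) = 1/28
  weight(Y=1) = 1/32
Total weight = 1/28 + 1/32 = 15/224
P(Y=0 | obs) = 1/28 / 15/224 = 8/15
P(Y=1 | obs) = 1/32 / 15/224 = 7/15

P(Y=0) = 8/15, P(Y=1) = 7/15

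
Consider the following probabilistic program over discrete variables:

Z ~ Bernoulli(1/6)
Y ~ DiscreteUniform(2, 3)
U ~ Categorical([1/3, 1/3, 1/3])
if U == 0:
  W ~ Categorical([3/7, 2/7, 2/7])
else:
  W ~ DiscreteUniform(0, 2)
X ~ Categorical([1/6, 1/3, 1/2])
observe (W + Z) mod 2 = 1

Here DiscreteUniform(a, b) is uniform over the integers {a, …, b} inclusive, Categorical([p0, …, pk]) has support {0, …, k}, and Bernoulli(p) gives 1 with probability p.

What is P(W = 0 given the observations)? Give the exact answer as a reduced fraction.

Enumerate traces; 54 have nonzero weight after conditioning:
  (Z=0, Y=2, U=0, W=1, X=0) weight 5/756
  (Z=0, Y=2, U=0, W=1, X=1) weight 5/378
  (Z=0, Y=2, U=0, W=1, X=2) weight 5/252
  (Z=0, Y=2, U=1, W=1, X=0) weight 5/648
  (Z=0, Y=2, U=1, W=1, X=1) weight 5/324
  (Z=0, Y=2, U=1, W=1, X=2) weight 5/216
  (Z=0, Y=2, U=2, W=1, X=0) weight 5/648
  (Z=0, Y=2, U=2, W=1, X=1) weight 5/324
  (Z=1, Y=2, U=0, W=0, X=0) weight 1/504
  (Z=1, Y=2, U=0, W=2, X=0) weight 1/756
  … 44 more
Group by W:
  weight(W=0) = 23/378
  weight(W=1) = 50/189
  weight(W=2) = 10/189
Total weight = 23/378 + 50/189 + 10/189 = 143/378
P(W=0 | obs) = 23/378 / 143/378 = 23/143
P(W=1 | obs) = 50/189 / 143/378 = 100/143
P(W=2 | obs) = 10/189 / 143/378 = 20/143

P(W = 0 | obs) = 23/143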